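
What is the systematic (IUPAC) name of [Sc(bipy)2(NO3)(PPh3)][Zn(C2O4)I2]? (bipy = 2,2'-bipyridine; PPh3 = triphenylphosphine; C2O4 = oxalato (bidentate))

bis(2,2'-bipyridine)nitrato(triphenylphosphine)scandium(III) diiodooxalatozincate(II)

Scandium is always +3 in its complexes; the cation's ligand charges sum to -1, so the complex cation is 2+.
A 1:1 salt means the anion carries the equal and opposite charge, 2−.
Anion: ligand charges sum to -4; for the ion to be 2−, Zn = +2.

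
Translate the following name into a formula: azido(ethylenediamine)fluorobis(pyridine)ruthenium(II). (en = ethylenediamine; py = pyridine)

[Ru(en)F(N3)(py)2]

Ligands: 1 ethylenediamine (en, neutral), 1 azido (N3, -1), 2 pyridine (py, neutral), 1 fluoro (F, -1). Ligand charge sum = -2.
With Ru in oxidation state +2, the complex ion is [Ru...].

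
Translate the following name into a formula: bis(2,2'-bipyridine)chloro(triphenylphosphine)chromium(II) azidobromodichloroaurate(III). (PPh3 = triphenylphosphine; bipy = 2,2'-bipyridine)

Cation [Cr…]: ligand charges -1, Cr(II) ⇒ ion charge 1+.
Anion [Au…]: ligand charges -4, Au(III) ⇒ ion charge 1−.

[Cr(bipy)2Cl(PPh3)][AuBrCl2(N3)]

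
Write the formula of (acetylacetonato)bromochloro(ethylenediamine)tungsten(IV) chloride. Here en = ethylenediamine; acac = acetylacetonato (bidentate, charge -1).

Ligands: 1 ethylenediamine (en, neutral), 1 chloro (Cl, -1), 1 bromo (Br, -1), 1 acetylacetonato (acac, -1). Ligand charge sum = -3.
With W in oxidation state +4, the complex ion is [W...]^1+.
Charge balance with chloride (-1) requires 1 complex ion per 1 chloride.

[W(acac)BrCl(en)]Cl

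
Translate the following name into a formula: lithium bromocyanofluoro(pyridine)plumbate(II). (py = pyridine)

Li[PbBr(CN)F(py)]

Ligands: 1 pyridine (py, neutral), 1 bromo (Br, -1), 1 fluoro (F, -1), 1 cyano (CN, -1). Ligand charge sum = -3.
With Pb in oxidation state +2, the complex ion is [Pb...]^1−.
Charge balance with lithium (+1) requires 1 complex ion per 1 lithium.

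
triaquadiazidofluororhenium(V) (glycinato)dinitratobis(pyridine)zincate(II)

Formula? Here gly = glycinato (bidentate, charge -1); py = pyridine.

Cation [Re…]: ligand charges -3, Re(V) ⇒ ion charge 2+.
Anion [Zn…]: ligand charges -3, Zn(II) ⇒ ion charge 1−.

[ReF(H2O)3(N3)2][Zn(gly)(NO3)2(py)2]2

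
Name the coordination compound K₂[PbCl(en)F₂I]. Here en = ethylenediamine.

potassium chloro(ethylenediamine)difluoroiodoplumbate(II)

The 2 potassium counter-ions carry a total charge of +2, so each complex ion is 2−.
Ligand charges: 2×fluoro (-1 each), 1×chloro (-1 each), 1×iodo (-1 each), 1×ethylenediamine (neutral); total -4. So Pb + (-4) = 2−, giving Pb = +2.
Ligands are named alphabetically: chloro before ethylenediamine before fluoro before iodo.
The complex ion is anionic, so lead takes the -ate form plumbate(II).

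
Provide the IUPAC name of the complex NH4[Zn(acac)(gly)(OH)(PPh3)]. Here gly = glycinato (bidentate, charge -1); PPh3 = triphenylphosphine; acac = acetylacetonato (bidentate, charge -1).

The 1 ammonium counter-ion carries a total charge of +1, so each complex ion is 1−.
Ligand charges: 1×glycinato (-1 each), 1×hydroxo (-1 each), 1×triphenylphosphine (neutral), 1×acetylacetonato (-1 each); total -3. So Zn + (-3) = 1−, giving Zn = +2.
Ligands are named alphabetically: acetylacetonato before glycinato before hydroxo before triphenylphosphine.
The complex ion is anionic, so zinc takes the -ate form zincate(II).

ammonium (acetylacetonato)(glycinato)hydroxo(triphenylphosphine)zincate(II)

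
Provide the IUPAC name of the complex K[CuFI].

potassium fluoroiodocuprate(I)

The 1 potassium counter-ion carries a total charge of +1, so each complex ion is 1−.
Ligand charges: 1×iodo (-1 each), 1×fluoro (-1 each); total -2. So Cu + (-2) = 1−, giving Cu = +1.
Ligands are named alphabetically: fluoro before iodo.
The complex ion is anionic, so copper takes the -ate form cuprate(I).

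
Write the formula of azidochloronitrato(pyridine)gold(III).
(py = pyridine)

[AuCl(N3)(NO3)(py)]

Ligands: 1 azido (N3, -1), 1 chloro (Cl, -1), 1 pyridine (py, neutral), 1 nitrato (NO3, -1). Ligand charge sum = -3.
With Au in oxidation state +3, the complex ion is [Au...].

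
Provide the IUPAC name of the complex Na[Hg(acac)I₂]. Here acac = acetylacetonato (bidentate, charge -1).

sodium (acetylacetonato)diiodomercurate(II)

The 1 sodium counter-ion carries a total charge of +1, so each complex ion is 1−.
Ligand charges: 2×iodo (-1 each), 1×acetylacetonato (-1 each); total -3. So Hg + (-3) = 1−, giving Hg = +2.
Ligands are named alphabetically: acetylacetonato before iodo.
The complex ion is anionic, so mercury takes the -ate form mercurate(II).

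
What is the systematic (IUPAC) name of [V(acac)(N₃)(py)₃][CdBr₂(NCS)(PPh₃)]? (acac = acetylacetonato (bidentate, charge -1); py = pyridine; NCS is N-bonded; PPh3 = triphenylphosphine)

(acetylacetonato)azidotris(pyridine)vanadium(III) dibromoisothiocyanato(triphenylphosphine)cadmate(II)

Cadmium is always +2 in its complexes; the anion's ligand charges sum to -3, so the complex anion is 1−.
A 1:1 salt means the cation carries the equal and opposite charge, 1+.
Cation: ligand charges sum to -2; for the ion to be 1+, V = +3.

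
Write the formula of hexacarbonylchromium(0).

[Cr(CO)6]

Ligands: 6 carbonyl (CO, neutral). Ligand charge sum = 0.
With Cr in oxidation state 0, the complex ion is [Cr...].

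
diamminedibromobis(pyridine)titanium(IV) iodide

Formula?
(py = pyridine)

[TiBr2(NH3)2(py)2]I2

Ligands: 2 ammine (NH3, neutral), 2 bromo (Br, -1), 2 pyridine (py, neutral). Ligand charge sum = -2.
With Ti in oxidation state +4, the complex ion is [Ti...]^2+.
Charge balance with iodide (-1) requires 1 complex ion per 2 iodide.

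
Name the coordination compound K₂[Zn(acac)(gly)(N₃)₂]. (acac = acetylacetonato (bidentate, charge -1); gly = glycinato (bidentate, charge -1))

potassium (acetylacetonato)diazido(glycinato)zincate(II)

The 2 potassium counter-ions carry a total charge of +2, so each complex ion is 2−.
Ligand charges: 2×azido (-1 each), 1×acetylacetonato (-1 each), 1×glycinato (-1 each); total -4. So Zn + (-4) = 2−, giving Zn = +2.
Ligands are named alphabetically: acetylacetonato before azido before glycinato.
The complex ion is anionic, so zinc takes the -ate form zincate(II).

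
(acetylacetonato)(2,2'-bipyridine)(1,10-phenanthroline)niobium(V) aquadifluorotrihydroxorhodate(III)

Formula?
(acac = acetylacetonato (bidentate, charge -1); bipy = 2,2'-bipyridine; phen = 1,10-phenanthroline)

Cation [Nb…]: ligand charges -1, Nb(V) ⇒ ion charge 4+.
Anion [Rh…]: ligand charges -5, Rh(III) ⇒ ion charge 2−.
One 4+ cation requires 2 of the 2− anion.

[Nb(acac)(bipy)(phen)][RhF2(H2O)(OH)3]2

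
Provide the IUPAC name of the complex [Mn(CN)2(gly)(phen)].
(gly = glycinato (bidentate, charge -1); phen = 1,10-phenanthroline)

dicyano(glycinato)(1,10-phenanthroline)manganese(III)

There is no counter-ion, so the complex is neutral overall.
Ligand charges: 2×cyano (-1 each), 1×glycinato (-1 each), 1×1,10-phenanthroline (neutral); total -3. So Mn + (-3) = 0, giving Mn = +3.
Ligands are named alphabetically: cyano before glycinato before phenanthroline.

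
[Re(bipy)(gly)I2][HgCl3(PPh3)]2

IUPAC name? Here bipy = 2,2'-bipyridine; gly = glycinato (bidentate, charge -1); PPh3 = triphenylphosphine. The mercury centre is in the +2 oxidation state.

Both ions are complex: the cation is named first with the plain metal name, the anion second with the -ate form; each ion's ligands are alphabetised independently.
Hg is given as +2; the anion's ligand charges sum to -3, so the complex anion is 1−.
With 2 anions per cation, the cation must be 2×1 = 2+.
Cation: ligand charges sum to -3; for the ion to be 2+, Re = +5.

(2,2'-bipyridine)(glycinato)diiodorhenium(V) trichloro(triphenylphosphine)mercurate(II)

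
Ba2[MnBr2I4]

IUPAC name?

The 2 barium counter-ions carry a total charge of +4, so each complex ion is 4−.
Ligand charges: 2×bromo (-1 each), 4×iodo (-1 each); total -6. So Mn + (-6) = 4−, giving Mn = +2.
Ligands are named alphabetically: bromo before iodo.
The complex ion is anionic, so manganese takes the -ate form manganate(II).

barium dibromotetraiodomanganate(II)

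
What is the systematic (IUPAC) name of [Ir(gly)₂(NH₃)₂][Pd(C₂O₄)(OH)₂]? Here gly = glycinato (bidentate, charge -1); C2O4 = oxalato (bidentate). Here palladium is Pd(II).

diamminebis(glycinato)iridium(IV) dihydroxooxalatopalladate(II)

Both ions are complex: the cation is named first with the plain metal name, the anion second with the -ate form; each ion's ligands are alphabetised independently.
Pd is given as +2; the anion's ligand charges sum to -4, so the complex anion is 2−.
A 1:1 salt means the cation carries the equal and opposite charge, 2+.
Cation: ligand charges sum to -2; for the ion to be 2+, Ir = +4.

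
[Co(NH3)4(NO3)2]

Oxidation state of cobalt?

+2

No counter-ion: the bracketed complex is neutral.
Ligand charges: 4×NH3 neutral; 2×NO3 = -2; sum -2.
Co + (-2) = 0 ⇒ Co is +2.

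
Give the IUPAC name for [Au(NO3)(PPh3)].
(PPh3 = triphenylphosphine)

nitrato(triphenylphosphine)gold(I)

There is no counter-ion, so the complex is neutral overall.
Ligand charges: 1×triphenylphosphine (neutral), 1×nitrato (-1 each); total -1. So Au + (-1) = 0, giving Au = +1.
Ligands are named alphabetically: nitrato before triphenylphosphine.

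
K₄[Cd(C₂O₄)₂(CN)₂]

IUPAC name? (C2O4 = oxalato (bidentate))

potassium dicyanodioxalatocadmate(II)

The 4 potassium counter-ions carry a total charge of +4, so each complex ion is 4−.
Ligand charges: 2×cyano (-1 each), 2×oxalato (-2 each); total -6. So Cd + (-6) = 4−, giving Cd = +2.
Ligands are named alphabetically: cyano before oxalato.
The complex ion is anionic, so cadmium takes the -ate form cadmate(II).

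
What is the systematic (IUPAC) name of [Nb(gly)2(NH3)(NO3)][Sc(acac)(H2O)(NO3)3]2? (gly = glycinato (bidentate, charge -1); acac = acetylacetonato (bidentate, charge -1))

Both ions are complex: the cation is named first with the plain metal name, the anion second with the -ate form; each ion's ligands are alphabetised independently.
Scandium is always +3 in its complexes; the anion's ligand charges sum to -4, so the complex anion is 1−.
With 2 anions per cation, the cation must be 2×1 = 2+.
Cation: ligand charges sum to -3; for the ion to be 2+, Nb = +5.

amminebis(glycinato)nitratoniobium(V) (acetylacetonato)aquatrinitratoscandate(III)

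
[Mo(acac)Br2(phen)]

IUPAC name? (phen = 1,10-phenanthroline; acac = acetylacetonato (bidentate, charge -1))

(acetylacetonato)dibromo(1,10-phenanthroline)molybdenum(III)

There is no counter-ion, so the complex is neutral overall.
Ligand charges: 1×1,10-phenanthroline (neutral), 2×bromo (-1 each), 1×acetylacetonato (-1 each); total -3. So Mo + (-3) = 0, giving Mo = +3.
Ligands are named alphabetically: acetylacetonato before bromo before phenanthroline.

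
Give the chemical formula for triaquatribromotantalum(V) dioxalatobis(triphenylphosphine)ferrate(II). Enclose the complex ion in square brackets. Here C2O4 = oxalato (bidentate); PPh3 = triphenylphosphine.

[TaBr3(H2O)3][Fe(C2O4)2(PPh3)2]

Cation [Ta…]: ligand charges -3, Ta(V) ⇒ ion charge 2+.
Anion [Fe…]: ligand charges -4, Fe(II) ⇒ ion charge 2−.
One 2+ cation balances one 2− anion.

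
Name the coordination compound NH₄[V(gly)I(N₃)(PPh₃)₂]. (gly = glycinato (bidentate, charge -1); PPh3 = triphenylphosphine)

ammonium azido(glycinato)iodobis(triphenylphosphine)vanadate(II)

The 1 ammonium counter-ion carries a total charge of +1, so each complex ion is 1−.
Ligand charges: 1×iodo (-1 each), 1×glycinato (-1 each), 2×triphenylphosphine (neutral), 1×azido (-1 each); total -3. So V + (-3) = 1−, giving V = +2.
The complex ion is anionic, so vanadium takes the -ate form vanadate(II).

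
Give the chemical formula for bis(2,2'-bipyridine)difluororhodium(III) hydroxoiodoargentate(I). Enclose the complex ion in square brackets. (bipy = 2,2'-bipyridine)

[Rh(bipy)2F2][AgI(OH)]

Cation [Rh…]: ligand charges -2, Rh(III) ⇒ ion charge 1+.
Anion [Ag…]: ligand charges -2, Ag(I) ⇒ ion charge 1−.
One 1+ cation balances one 1− anion.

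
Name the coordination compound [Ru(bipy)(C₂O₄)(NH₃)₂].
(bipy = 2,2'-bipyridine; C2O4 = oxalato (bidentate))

diammine(2,2'-bipyridine)oxalatoruthenium(II)

There is no counter-ion, so the complex is neutral overall.
Ligand charges: 1×2,2'-bipyridine (neutral), 2×ammine (neutral), 1×oxalato (-2 each); total -2. So Ru + (-2) = 0, giving Ru = +2.
Ligands are named alphabetically: ammine before bipyridine before oxalato.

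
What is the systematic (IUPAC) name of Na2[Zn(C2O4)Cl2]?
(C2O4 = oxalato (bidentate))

The 2 sodium counter-ions carry a total charge of +2, so each complex ion is 2−.
Ligand charges: 2×chloro (-1 each), 1×oxalato (-2 each); total -4. So Zn + (-4) = 2−, giving Zn = +2.
The complex ion is anionic, so zinc takes the -ate form zincate(II).

sodium dichlorooxalatozincate(II)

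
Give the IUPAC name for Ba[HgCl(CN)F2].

barium chlorocyanodifluoromercurate(II)

The 1 barium counter-ion carries a total charge of +2, so each complex ion is 2−.
Ligand charges: 2×fluoro (-1 each), 1×cyano (-1 each), 1×chloro (-1 each); total -4. So Hg + (-4) = 2−, giving Hg = +2.
Ligands are named alphabetically: chloro before cyano before fluoro.
The complex ion is anionic, so mercury takes the -ate form mercurate(II).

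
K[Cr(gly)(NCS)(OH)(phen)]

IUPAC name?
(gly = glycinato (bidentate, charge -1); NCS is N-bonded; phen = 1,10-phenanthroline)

The 1 potassium counter-ion carries a total charge of +1, so each complex ion is 1−.
Ligand charges: 1×glycinato (-1 each), 1×isothiocyanato (-1 each), 1×hydroxo (-1 each), 1×1,10-phenanthroline (neutral); total -3. So Cr + (-3) = 1−, giving Cr = +2.
Ligands are named alphabetically: glycinato before hydroxo before isothiocyanato before phenanthroline.
The complex ion is anionic, so chromium takes the -ate form chromate(II).

potassium (glycinato)hydroxoisothiocyanato(1,10-phenanthroline)chromate(II)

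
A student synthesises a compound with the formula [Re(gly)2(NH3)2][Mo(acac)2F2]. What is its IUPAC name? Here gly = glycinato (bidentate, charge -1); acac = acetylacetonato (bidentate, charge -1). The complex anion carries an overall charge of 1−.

The complex anion is given as 1−; its ligand charges sum to -4, so Mo = +3.
A 1:1 salt means the cation carries the equal and opposite charge, 1+.
Cation: ligand charges sum to -2; for the ion to be 1+, Re = +3.

diamminebis(glycinato)rhenium(III) bis(acetylacetonato)difluoromolybdate(III)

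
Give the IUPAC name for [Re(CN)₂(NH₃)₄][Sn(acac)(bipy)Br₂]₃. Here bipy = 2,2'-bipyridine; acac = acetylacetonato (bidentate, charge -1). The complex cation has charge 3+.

Both ions are complex: the cation is named first with the plain metal name, the anion second with the -ate form; each ion's ligands are alphabetised independently.
The complex cation is given as 3+; its ligand charges sum to -2, so Re = +5.
With 3 anions per cation, each anion must be 3/3 = 1−.
Anion: ligand charges sum to -3; for the ion to be 1−, Sn = +2.

tetraamminedicyanorhenium(V) (acetylacetonato)(2,2'-bipyridine)dibromostannate(II)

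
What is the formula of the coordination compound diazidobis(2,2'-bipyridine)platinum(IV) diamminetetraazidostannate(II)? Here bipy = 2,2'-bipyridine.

Cation [Pt…]: ligand charges -2, Pt(IV) ⇒ ion charge 2+.
Anion [Sn…]: ligand charges -4, Sn(II) ⇒ ion charge 2−.
One 2+ cation balances one 2− anion.

[Pt(bipy)2(N3)2][Sn(N3)4(NH3)2]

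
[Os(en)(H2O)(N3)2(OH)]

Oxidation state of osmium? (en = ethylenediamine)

+3

No counter-ion: the bracketed complex is neutral.
Ligand charges: 2×N3 = -2; 1×OH = -1; 1×H2O neutral; 1×en neutral; sum -3.
Os + (-3) = 0 ⇒ Os is +3.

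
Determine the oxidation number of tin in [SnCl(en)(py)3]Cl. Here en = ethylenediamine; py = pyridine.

1 chloride outside the brackets (-1 each) → the complex ion is 1+.
Ligand charges: 1×en neutral; 1×Cl = -1; 3×py neutral; sum -1.
Sn + (-1) = 1+ ⇒ Sn is +2.

+2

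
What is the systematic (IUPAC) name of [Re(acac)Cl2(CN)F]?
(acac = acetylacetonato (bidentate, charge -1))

There is no counter-ion, so the complex is neutral overall.
Ligand charges: 1×acetylacetonato (-1 each), 1×fluoro (-1 each), 2×chloro (-1 each), 1×cyano (-1 each); total -5. So Re + (-5) = 0, giving Re = +5.
Ligands are named alphabetically: acetylacetonato before chloro before cyano before fluoro.

(acetylacetonato)dichlorocyanofluororhenium(V)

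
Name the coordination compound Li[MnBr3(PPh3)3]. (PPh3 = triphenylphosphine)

The 1 lithium counter-ion carries a total charge of +1, so each complex ion is 1−.
Ligand charges: 3×bromo (-1 each), 3×triphenylphosphine (neutral); total -3. So Mn + (-3) = 1−, giving Mn = +2.
The complex ion is anionic, so manganese takes the -ate form manganate(II).

lithium tribromotris(triphenylphosphine)manganate(II)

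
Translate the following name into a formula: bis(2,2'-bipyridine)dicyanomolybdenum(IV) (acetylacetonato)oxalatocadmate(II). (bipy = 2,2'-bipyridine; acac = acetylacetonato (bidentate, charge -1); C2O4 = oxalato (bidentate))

Cation [Mo…]: ligand charges -2, Mo(IV) ⇒ ion charge 2+.
Anion [Cd…]: ligand charges -3, Cd(II) ⇒ ion charge 1−.

[Mo(bipy)2(CN)2][Cd(acac)(C2O4)]2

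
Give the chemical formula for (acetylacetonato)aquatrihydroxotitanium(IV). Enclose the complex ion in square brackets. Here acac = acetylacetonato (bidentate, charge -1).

[Ti(acac)(H2O)(OH)3]

Ligands: 1 aqua (H2O, neutral), 3 hydroxo (OH, -1), 1 acetylacetonato (acac, -1). Ligand charge sum = -4.
With Ti in oxidation state +4, the complex ion is [Ti...].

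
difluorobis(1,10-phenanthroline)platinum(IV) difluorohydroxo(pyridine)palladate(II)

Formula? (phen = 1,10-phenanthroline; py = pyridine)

Cation [Pt…]: ligand charges -2, Pt(IV) ⇒ ion charge 2+.
Anion [Pd…]: ligand charges -3, Pd(II) ⇒ ion charge 1−.
One 2+ cation requires 2 of the 1− anion.

[PtF2(phen)2][PdF2(OH)(py)]2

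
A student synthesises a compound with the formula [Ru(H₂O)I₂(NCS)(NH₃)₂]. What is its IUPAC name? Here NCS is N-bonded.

There is no counter-ion, so the complex is neutral overall.
Ligand charges: 1×isothiocyanato (-1 each), 1×aqua (neutral), 2×ammine (neutral), 2×iodo (-1 each); total -3. So Ru + (-3) = 0, giving Ru = +3.
Ligands are named alphabetically: ammine before aqua before iodo before isothiocyanato.

diammineaquadiiodoisothiocyanatoruthenium(III)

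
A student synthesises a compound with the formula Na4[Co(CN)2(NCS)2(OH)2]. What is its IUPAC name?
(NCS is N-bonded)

sodium dicyanodihydroxodiisothiocyanatocobaltate(II)

The 4 sodium counter-ions carry a total charge of +4, so each complex ion is 4−.
Ligand charges: 2×hydroxo (-1 each), 2×isothiocyanato (-1 each), 2×cyano (-1 each); total -6. So Co + (-6) = 4−, giving Co = +2.
Ligands are named alphabetically: cyano before hydroxo before isothiocyanato.
The complex ion is anionic, so cobalt takes the -ate form cobaltate(II).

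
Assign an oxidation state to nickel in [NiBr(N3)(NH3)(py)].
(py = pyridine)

+2

No counter-ion: the bracketed complex is neutral.
Ligand charges: 1×NH3 neutral; 1×py neutral; 1×Br = -1; 1×N3 = -1; sum -2.
Ni + (-2) = 0 ⇒ Ni is +2.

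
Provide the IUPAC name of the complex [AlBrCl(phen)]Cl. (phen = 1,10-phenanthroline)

The 1 chloride counter-ion carries a total charge of -1, so each complex ion is 1+.
Ligand charges: 1×chloro (-1 each), 1×bromo (-1 each), 1×1,10-phenanthroline (neutral); total -2. So Al + (-2) = 1+, giving Al = +3.
Ligands are named alphabetically: bromo before chloro before phenanthroline.

bromochloro(1,10-phenanthroline)aluminium(III) chloride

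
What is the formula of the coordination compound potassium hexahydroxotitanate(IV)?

K2[Ti(OH)6]

Ligands: 6 hydroxo (OH, -1). Ligand charge sum = -6.
With Ti in oxidation state +4, the complex ion is [Ti...]^2−.
Charge balance with potassium (+1) requires 1 complex ion per 2 potassium.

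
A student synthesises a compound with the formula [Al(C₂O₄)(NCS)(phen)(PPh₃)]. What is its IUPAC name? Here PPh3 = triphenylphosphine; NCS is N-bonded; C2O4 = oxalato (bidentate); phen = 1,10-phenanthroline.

isothiocyanatooxalato(1,10-phenanthroline)(triphenylphosphine)aluminium(III)

There is no counter-ion, so the complex is neutral overall.
Ligand charges: 1×triphenylphosphine (neutral), 1×isothiocyanato (-1 each), 1×oxalato (-2 each), 1×1,10-phenanthroline (neutral); total -3. So Al + (-3) = 0, giving Al = +3.
Ligands are named alphabetically: isothiocyanato before oxalato before phenanthroline before triphenylphosphine.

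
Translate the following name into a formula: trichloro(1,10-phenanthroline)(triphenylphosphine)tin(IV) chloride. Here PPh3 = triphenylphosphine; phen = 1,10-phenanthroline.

Ligands: 1 triphenylphosphine (PPh3, neutral), 1 1,10-phenanthroline (phen, neutral), 3 chloro (Cl, -1). Ligand charge sum = -3.
With Sn in oxidation state +4, the complex ion is [Sn...]^1+.
Charge balance with chloride (-1) requires 1 complex ion per 1 chloride.

[SnCl3(phen)(PPh3)]Cl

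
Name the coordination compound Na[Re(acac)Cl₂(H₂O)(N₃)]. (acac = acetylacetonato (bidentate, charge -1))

sodium (acetylacetonato)aquaazidodichlororhenate(III)

The 1 sodium counter-ion carries a total charge of +1, so each complex ion is 1−.
Ligand charges: 1×aqua (neutral), 1×acetylacetonato (-1 each), 2×chloro (-1 each), 1×azido (-1 each); total -4. So Re + (-4) = 1−, giving Re = +3.
The complex ion is anionic, so rhenium takes the -ate form rhenate(III).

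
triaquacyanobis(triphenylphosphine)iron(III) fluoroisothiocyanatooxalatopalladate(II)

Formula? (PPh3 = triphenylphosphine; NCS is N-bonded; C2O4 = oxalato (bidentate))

Cation [Fe…]: ligand charges -1, Fe(III) ⇒ ion charge 2+.
Anion [Pd…]: ligand charges -4, Pd(II) ⇒ ion charge 2−.
One 2+ cation balances one 2− anion.

[Fe(CN)(H2O)3(PPh3)2][Pd(C2O4)F(NCS)]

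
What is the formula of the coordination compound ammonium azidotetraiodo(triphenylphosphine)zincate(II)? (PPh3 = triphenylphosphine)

Ligands: 1 triphenylphosphine (PPh3, neutral), 1 azido (N3, -1), 4 iodo (I, -1). Ligand charge sum = -5.
Charge balance with ammonium (+1) requires 1 complex ion per 3 ammonium.

(NH4)3[ZnI4(N3)(PPh3)]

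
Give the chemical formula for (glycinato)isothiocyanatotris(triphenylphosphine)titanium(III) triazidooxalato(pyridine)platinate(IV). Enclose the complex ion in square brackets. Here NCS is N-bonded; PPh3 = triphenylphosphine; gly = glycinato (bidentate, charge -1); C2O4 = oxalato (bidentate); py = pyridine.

[Ti(gly)(NCS)(PPh3)3][Pt(C2O4)(N3)3(py)]

Cation [Ti…]: ligand charges -2, Ti(III) ⇒ ion charge 1+.
Anion [Pt…]: ligand charges -5, Pt(IV) ⇒ ion charge 1−.
One 1+ cation balances one 1− anion.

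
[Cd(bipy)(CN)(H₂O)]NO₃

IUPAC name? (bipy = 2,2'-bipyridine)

aqua(2,2'-bipyridine)cyanocadmium(II) nitrate

The 1 nitrate counter-ion carries a total charge of -1, so each complex ion is 1+.
Ligand charges: 1×cyano (-1 each), 1×aqua (neutral), 1×2,2'-bipyridine (neutral); total -1. So Cd + (-1) = 1+, giving Cd = +2.
Ligands are named alphabetically: aqua before bipyridine before cyano.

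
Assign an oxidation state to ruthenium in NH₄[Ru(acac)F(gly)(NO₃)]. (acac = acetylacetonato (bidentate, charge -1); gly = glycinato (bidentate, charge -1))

+3

1 ammonium outside the brackets (+1 each) → the complex ion is 1−.
Ligand charges: 1×F = -1; 1×NO3 = -1; 1×acac = -1; 1×gly = -1; sum -4.
Ru + (-4) = 1− ⇒ Ru is +3.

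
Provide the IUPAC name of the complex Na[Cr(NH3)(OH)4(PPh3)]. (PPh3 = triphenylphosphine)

The 1 sodium counter-ion carries a total charge of +1, so each complex ion is 1−.
Ligand charges: 1×triphenylphosphine (neutral), 1×ammine (neutral), 4×hydroxo (-1 each); total -4. So Cr + (-4) = 1−, giving Cr = +3.
Ligands are named alphabetically: ammine before hydroxo before triphenylphosphine.
The complex ion is anionic, so chromium takes the -ate form chromate(III).

sodium amminetetrahydroxo(triphenylphosphine)chromate(III)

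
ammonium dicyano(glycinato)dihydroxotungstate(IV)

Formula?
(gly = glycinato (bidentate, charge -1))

Ligands: 2 hydroxo (OH, -1), 1 glycinato (gly, -1), 2 cyano (CN, -1). Ligand charge sum = -5.
With W in oxidation state +4, the complex ion is [W...]^1−.
Charge balance with ammonium (+1) requires 1 complex ion per 1 ammonium.

NH4[W(CN)2(gly)(OH)2]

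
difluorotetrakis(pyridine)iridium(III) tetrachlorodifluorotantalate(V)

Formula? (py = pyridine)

[IrF2(py)4][TaCl4F2]

Cation [Ir…]: ligand charges -2, Ir(III) ⇒ ion charge 1+.
Anion [Ta…]: ligand charges -6, Ta(V) ⇒ ion charge 1−.
One 1+ cation balances one 1− anion.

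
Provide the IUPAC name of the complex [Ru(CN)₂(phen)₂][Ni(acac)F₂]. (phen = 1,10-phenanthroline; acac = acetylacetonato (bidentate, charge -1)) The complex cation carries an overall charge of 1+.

dicyanobis(1,10-phenanthroline)ruthenium(III) (acetylacetonato)difluoronickelate(II)

The complex cation is given as 1+; its ligand charges sum to -2, so Ru = +3.
A 1:1 salt means the anion carries the equal and opposite charge, 1−.
Anion: ligand charges sum to -3; for the ion to be 1−, Ni = +2.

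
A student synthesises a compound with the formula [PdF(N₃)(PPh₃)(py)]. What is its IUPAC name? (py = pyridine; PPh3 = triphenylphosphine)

There is no counter-ion, so the complex is neutral overall.
Ligand charges: 1×pyridine (neutral), 1×triphenylphosphine (neutral), 1×fluoro (-1 each), 1×azido (-1 each); total -2. So Pd + (-2) = 0, giving Pd = +2.
Ligands are named alphabetically: azido before fluoro before pyridine before triphenylphosphine.

azidofluoro(pyridine)(triphenylphosphine)palladium(II)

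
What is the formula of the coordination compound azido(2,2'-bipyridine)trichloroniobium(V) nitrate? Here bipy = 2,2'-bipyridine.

Ligands: 3 chloro (Cl, -1), 1 azido (N3, -1), 1 2,2'-bipyridine (bipy, neutral). Ligand charge sum = -4.
With Nb in oxidation state +5, the complex ion is [Nb...]^1+.
Charge balance with nitrate (-1) requires 1 complex ion per 1 nitrate.

[Nb(bipy)Cl3(N3)]NO3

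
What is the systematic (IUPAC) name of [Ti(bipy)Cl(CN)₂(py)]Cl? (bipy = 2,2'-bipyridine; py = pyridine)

(2,2'-bipyridine)chlorodicyano(pyridine)titanium(IV) chloride

The 1 chloride counter-ion carries a total charge of -1, so each complex ion is 1+.
Ligand charges: 1×2,2'-bipyridine (neutral), 2×cyano (-1 each), 1×pyridine (neutral), 1×chloro (-1 each); total -3. So Ti + (-3) = 1+, giving Ti = +4.
Ligands are named alphabetically: bipyridine before chloro before cyano before pyridine.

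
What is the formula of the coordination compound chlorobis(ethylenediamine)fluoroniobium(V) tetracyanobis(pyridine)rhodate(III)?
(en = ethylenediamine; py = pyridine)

[NbCl(en)2F][Rh(CN)4(py)2]3

Cation [Nb…]: ligand charges -2, Nb(V) ⇒ ion charge 3+.
Anion [Rh…]: ligand charges -4, Rh(III) ⇒ ion charge 1−.
One 3+ cation requires 3 of the 1− anion.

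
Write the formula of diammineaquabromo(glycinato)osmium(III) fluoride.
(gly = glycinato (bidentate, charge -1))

Ligands: 2 ammine (NH3, neutral), 1 bromo (Br, -1), 1 glycinato (gly, -1), 1 aqua (H2O, neutral). Ligand charge sum = -2.
Charge balance with fluoride (-1) requires 1 complex ion per 1 fluoride.

[OsBr(gly)(H2O)(NH3)2]F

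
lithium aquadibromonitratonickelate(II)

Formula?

Li[NiBr2(H2O)(NO3)]

Ligands: 1 aqua (H2O, neutral), 1 nitrato (NO3, -1), 2 bromo (Br, -1). Ligand charge sum = -3.
Charge balance with lithium (+1) requires 1 complex ion per 1 lithium.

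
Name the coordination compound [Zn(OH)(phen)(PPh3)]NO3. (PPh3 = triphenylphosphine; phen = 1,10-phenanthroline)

hydroxo(1,10-phenanthroline)(triphenylphosphine)zinc(II) nitrate

The 1 nitrate counter-ion carries a total charge of -1, so each complex ion is 1+.
Ligand charges: 1×hydroxo (-1 each), 1×triphenylphosphine (neutral), 1×1,10-phenanthroline (neutral); total -1. So Zn + (-1) = 1+, giving Zn = +2.
Ligands are named alphabetically: hydroxo before phenanthroline before triphenylphosphine.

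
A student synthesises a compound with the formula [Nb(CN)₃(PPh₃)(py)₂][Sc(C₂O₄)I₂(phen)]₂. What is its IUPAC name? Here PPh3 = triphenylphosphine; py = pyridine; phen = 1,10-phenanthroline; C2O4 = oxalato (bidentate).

Both ions are complex: the cation is named first with the plain metal name, the anion second with the -ate form; each ion's ligands are alphabetised independently.
Scandium is always +3 in its complexes; the anion's ligand charges sum to -4, so the complex anion is 1−.
With 2 anions per cation, the cation must be 2×1 = 2+.
Cation: ligand charges sum to -3; for the ion to be 2+, Nb = +5.

tricyanobis(pyridine)(triphenylphosphine)niobium(V) diiodooxalato(1,10-phenanthroline)scandate(III)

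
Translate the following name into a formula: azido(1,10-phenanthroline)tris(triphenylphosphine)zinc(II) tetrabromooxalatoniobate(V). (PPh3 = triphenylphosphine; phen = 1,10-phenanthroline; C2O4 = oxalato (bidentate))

Cation [Zn…]: ligand charges -1, Zn(II) ⇒ ion charge 1+.
Anion [Nb…]: ligand charges -6, Nb(V) ⇒ ion charge 1−.
One 1+ cation balances one 1− anion.

[Zn(N3)(phen)(PPh3)3][NbBr4(C2O4)]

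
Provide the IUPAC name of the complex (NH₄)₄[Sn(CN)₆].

The 4 ammonium counter-ions carry a total charge of +4, so each complex ion is 4−.
Ligand charges: 6×cyano (-1 each); total -6. So Sn + (-6) = 4−, giving Sn = +2.
The complex ion is anionic, so tin takes the -ate form stannate(II).

ammonium hexacyanostannate(II)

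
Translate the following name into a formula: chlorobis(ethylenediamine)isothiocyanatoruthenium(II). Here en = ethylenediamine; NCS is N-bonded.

[RuCl(en)2(NCS)]

Ligands: 1 chloro (Cl, -1), 2 ethylenediamine (en, neutral), 1 isothiocyanato (NCS, -1). Ligand charge sum = -2.
With Ru in oxidation state +2, the complex ion is [Ru...].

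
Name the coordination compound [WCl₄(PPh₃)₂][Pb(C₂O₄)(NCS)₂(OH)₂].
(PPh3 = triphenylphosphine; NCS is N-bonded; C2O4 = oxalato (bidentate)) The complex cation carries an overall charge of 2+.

tetrachlorobis(triphenylphosphine)tungsten(VI) dihydroxodiisothiocyanatooxalatoplumbate(IV)

The complex cation is given as 2+; its ligand charges sum to -4, so W = +6.
A 1:1 salt means the anion carries the equal and opposite charge, 2−.
Anion: ligand charges sum to -6; for the ion to be 2−, Pb = +4.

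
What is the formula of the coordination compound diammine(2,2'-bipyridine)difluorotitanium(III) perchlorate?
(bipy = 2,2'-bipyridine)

Ligands: 2 ammine (NH3, neutral), 2 fluoro (F, -1), 1 2,2'-bipyridine (bipy, neutral). Ligand charge sum = -2.
With Ti in oxidation state +3, the complex ion is [Ti...]^1+.
Charge balance with perchlorate (-1) requires 1 complex ion per 1 perchlorate.

[Ti(bipy)F2(NH3)2]ClO4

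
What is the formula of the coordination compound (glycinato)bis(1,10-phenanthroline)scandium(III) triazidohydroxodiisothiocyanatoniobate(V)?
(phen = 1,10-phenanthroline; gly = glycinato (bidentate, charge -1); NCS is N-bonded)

Cation [Sc…]: ligand charges -1, Sc(III) ⇒ ion charge 2+.
Anion [Nb…]: ligand charges -6, Nb(V) ⇒ ion charge 1−.

[Sc(gly)(phen)2][Nb(N3)3(NCS)2(OH)]2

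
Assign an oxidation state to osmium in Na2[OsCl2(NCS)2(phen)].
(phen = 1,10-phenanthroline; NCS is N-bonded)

+2

2 sodium outside the brackets (+1 each) → the complex ion is 2−.
Ligand charges: 2×Cl = -2; 1×phen neutral; 2×NCS = -2; sum -4.
Os + (-4) = 2− ⇒ Os is +2.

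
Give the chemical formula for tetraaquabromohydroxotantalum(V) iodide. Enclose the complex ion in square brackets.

[TaBr(H2O)4(OH)]I3

Ligands: 1 hydroxo (OH, -1), 4 aqua (H2O, neutral), 1 bromo (Br, -1). Ligand charge sum = -2.
Charge balance with iodide (-1) requires 1 complex ion per 3 iodide.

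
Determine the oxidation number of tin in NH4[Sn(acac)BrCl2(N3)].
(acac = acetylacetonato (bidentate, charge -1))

1 ammonium outside the brackets (+1 each) → the complex ion is 1−.
Ligand charges: 1×N3 = -1; 2×Cl = -2; 1×Br = -1; 1×acac = -1; sum -5.
Sn + (-5) = 1− ⇒ Sn is +4.

+4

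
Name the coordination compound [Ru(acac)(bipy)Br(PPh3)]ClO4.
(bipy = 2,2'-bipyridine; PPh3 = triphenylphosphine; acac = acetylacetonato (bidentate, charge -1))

The 1 perchlorate counter-ion carries a total charge of -1, so each complex ion is 1+.
Ligand charges: 1×bromo (-1 each), 1×2,2'-bipyridine (neutral), 1×triphenylphosphine (neutral), 1×acetylacetonato (-1 each); total -2. So Ru + (-2) = 1+, giving Ru = +3.
Ligands are named alphabetically: acetylacetonato before bipyridine before bromo before triphenylphosphine.

(acetylacetonato)(2,2'-bipyridine)bromo(triphenylphosphine)ruthenium(III) perchlorate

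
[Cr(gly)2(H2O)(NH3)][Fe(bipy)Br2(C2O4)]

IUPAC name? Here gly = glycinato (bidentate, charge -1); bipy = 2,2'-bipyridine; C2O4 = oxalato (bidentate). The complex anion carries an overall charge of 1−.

ammineaquabis(glycinato)chromium(III) (2,2'-bipyridine)dibromooxalatoferrate(III)

Both ions are complex: the cation is named first with the plain metal name, the anion second with the -ate form; each ion's ligands are alphabetised independently.
The complex anion is given as 1−; its ligand charges sum to -4, so Fe = +3.
A 1:1 salt means the cation carries the equal and opposite charge, 1+.
Cation: ligand charges sum to -2; for the ion to be 1+, Cr = +3.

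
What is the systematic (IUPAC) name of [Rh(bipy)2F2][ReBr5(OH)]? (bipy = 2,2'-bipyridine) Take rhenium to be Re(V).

bis(2,2'-bipyridine)difluororhodium(III) pentabromohydroxorhenate(V)

Re is given as +5; the anion's ligand charges sum to -6, so the complex anion is 1−.
A 1:1 salt means the cation carries the equal and opposite charge, 1+.
Cation: ligand charges sum to -2; for the ion to be 1+, Rh = +3.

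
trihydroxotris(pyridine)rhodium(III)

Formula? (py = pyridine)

[Rh(OH)3(py)3]

Ligands: 3 hydroxo (OH, -1), 3 pyridine (py, neutral). Ligand charge sum = -3.
With Rh in oxidation state +3, the complex ion is [Rh...].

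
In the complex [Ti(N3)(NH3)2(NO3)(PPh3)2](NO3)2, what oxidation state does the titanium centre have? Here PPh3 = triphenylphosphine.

2 nitrate outside the brackets (-1 each) → the complex ion is 2+.
Ligand charges: 1×NO3 = -1; 2×NH3 neutral; 2×PPh3 neutral; 1×N3 = -1; sum -2.
Ti + (-2) = 2+ ⇒ Ti is +4.

+4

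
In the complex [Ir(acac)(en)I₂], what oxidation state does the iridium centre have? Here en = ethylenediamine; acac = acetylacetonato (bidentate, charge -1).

+3

No counter-ion: the bracketed complex is neutral.
Ligand charges: 1×en neutral; 1×acac = -1; 2×I = -2; sum -3.
Ir + (-3) = 0 ⇒ Ir is +3.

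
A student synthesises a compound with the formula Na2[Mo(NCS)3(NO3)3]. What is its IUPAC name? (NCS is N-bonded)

The 2 sodium counter-ions carry a total charge of +2, so each complex ion is 2−.
Ligand charges: 3×isothiocyanato (-1 each), 3×nitrato (-1 each); total -6. So Mo + (-6) = 2−, giving Mo = +4.
Ligands are named alphabetically: isothiocyanato before nitrato.
The complex ion is anionic, so molybdenum takes the -ate form molybdate(IV).

sodium triisothiocyanatotrinitratomolybdate(IV)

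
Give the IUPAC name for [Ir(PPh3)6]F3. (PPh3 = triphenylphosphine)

The 3 fluoride counter-ions carry a total charge of -3, so each complex ion is 3+.
Ligand charges: 6×triphenylphosphine (neutral); total 0. So Ir + (0) = 3+, giving Ir = +3.

hexakis(triphenylphosphine)iridium(III) fluoride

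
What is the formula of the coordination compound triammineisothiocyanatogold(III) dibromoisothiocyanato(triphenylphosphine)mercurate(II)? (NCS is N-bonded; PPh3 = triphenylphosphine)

Cation [Au…]: ligand charges -1, Au(III) ⇒ ion charge 2+.
Anion [Hg…]: ligand charges -3, Hg(II) ⇒ ion charge 1−.
One 2+ cation requires 2 of the 1− anion.

[Au(NCS)(NH3)3][HgBr2(NCS)(PPh3)]2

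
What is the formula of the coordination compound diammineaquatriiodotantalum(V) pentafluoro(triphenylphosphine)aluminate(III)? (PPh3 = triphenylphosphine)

Cation [Ta…]: ligand charges -3, Ta(V) ⇒ ion charge 2+.
Anion [Al…]: ligand charges -5, Al(III) ⇒ ion charge 2−.

[Ta(H2O)I3(NH3)2][AlF5(PPh3)]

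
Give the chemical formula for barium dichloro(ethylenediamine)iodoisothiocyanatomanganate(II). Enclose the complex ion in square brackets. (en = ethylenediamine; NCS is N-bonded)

Ligands: 1 iodo (I, -1), 1 ethylenediamine (en, neutral), 2 chloro (Cl, -1), 1 isothiocyanato (NCS, -1). Ligand charge sum = -4.
With Mn in oxidation state +2, the complex ion is [Mn...]^2−.
Charge balance with barium (+2) requires 1 complex ion per 1 barium.

Ba[MnCl2(en)I(NCS)]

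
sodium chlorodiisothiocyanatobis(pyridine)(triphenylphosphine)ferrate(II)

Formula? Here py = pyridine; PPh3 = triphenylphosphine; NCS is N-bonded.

Na[FeCl(NCS)2(PPh3)(py)2]

Ligands: 2 pyridine (py, neutral), 1 chloro (Cl, -1), 1 triphenylphosphine (PPh3, neutral), 2 isothiocyanato (NCS, -1). Ligand charge sum = -3.
With Fe in oxidation state +2, the complex ion is [Fe...]^1−.
Charge balance with sodium (+1) requires 1 complex ion per 1 sodium.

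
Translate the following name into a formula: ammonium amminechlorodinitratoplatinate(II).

Ligands: 2 nitrato (NO3, -1), 1 ammine (NH3, neutral), 1 chloro (Cl, -1). Ligand charge sum = -3.
With Pt in oxidation state +2, the complex ion is [Pt...]^1−.
Charge balance with ammonium (+1) requires 1 complex ion per 1 ammonium.

NH4[PtCl(NH3)(NO3)2]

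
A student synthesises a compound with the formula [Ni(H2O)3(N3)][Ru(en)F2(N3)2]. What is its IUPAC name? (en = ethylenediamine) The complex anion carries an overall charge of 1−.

The complex anion is given as 1−; its ligand charges sum to -4, so Ru = +3.
A 1:1 salt means the cation carries the equal and opposite charge, 1+.
Cation: ligand charges sum to -1; for the ion to be 1+, Ni = +2.

triaquaazidonickel(II) diazido(ethylenediamine)difluororuthenate(III)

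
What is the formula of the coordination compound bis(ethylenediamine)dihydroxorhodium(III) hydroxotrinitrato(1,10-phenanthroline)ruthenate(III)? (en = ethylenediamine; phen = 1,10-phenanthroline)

[Rh(en)2(OH)2][Ru(NO3)3(OH)(phen)]

Cation [Rh…]: ligand charges -2, Rh(III) ⇒ ion charge 1+.
Anion [Ru…]: ligand charges -4, Ru(III) ⇒ ion charge 1−.
One 1+ cation balances one 1− anion.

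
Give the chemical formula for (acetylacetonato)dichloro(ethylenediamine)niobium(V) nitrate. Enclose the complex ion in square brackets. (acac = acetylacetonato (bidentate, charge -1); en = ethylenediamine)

Ligands: 1 acetylacetonato (acac, -1), 1 ethylenediamine (en, neutral), 2 chloro (Cl, -1). Ligand charge sum = -3.
With Nb in oxidation state +5, the complex ion is [Nb...]^2+.
Charge balance with nitrate (-1) requires 1 complex ion per 2 nitrate.

[Nb(acac)Cl2(en)](NO3)2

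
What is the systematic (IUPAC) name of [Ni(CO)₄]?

There is no counter-ion, so the complex is neutral overall.
Ligand charges: 4×carbonyl (neutral); total 0. So Ni + (0) = 0, giving Ni = 0.

tetracarbonylnickel(0)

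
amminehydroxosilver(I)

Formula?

Ligands: 1 ammine (NH3, neutral), 1 hydroxo (OH, -1). Ligand charge sum = -1.
With Ag in oxidation state +1, the complex ion is [Ag...].

[Ag(NH3)(OH)]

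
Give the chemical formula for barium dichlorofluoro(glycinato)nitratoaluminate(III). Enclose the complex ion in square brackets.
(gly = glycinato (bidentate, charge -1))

Ba[AlCl2F(gly)(NO3)]

Ligands: 2 chloro (Cl, -1), 1 fluoro (F, -1), 1 glycinato (gly, -1), 1 nitrato (NO3, -1). Ligand charge sum = -5.
Charge balance with barium (+2) requires 1 complex ion per 1 barium.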